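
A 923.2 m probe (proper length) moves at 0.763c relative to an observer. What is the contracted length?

Proper length L₀ = 923.2 m
γ = 1/√(1 - 0.763²) = 1.547
L = L₀/γ = 923.2/1.547 = 596.8 m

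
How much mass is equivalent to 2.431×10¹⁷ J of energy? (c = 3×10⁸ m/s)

From E = mc², we get m = E/c²
c² = (3×10⁸)² = 9×10¹⁶ m²/s²
m = 2.431×10¹⁷ / 9×10¹⁶ = 2.701 kg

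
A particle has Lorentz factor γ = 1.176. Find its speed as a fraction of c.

From γ = 1/√(1 - v²/c²):
1/γ² = 1/1.176² = 0.7231
v²/c² = 1 - 0.7231 = 0.2769
v/c = √(0.2769) = 0.5262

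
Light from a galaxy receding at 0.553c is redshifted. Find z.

β = 0.553
(1+β)/(1-β) = 1.553/0.447 = 3.474
√(3.474) = 1.8639
z = 1.8639 - 1 = 0.8639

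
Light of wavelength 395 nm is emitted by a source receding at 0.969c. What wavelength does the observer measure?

β = 0.969
Wavelength Doppler factor = √(1.969/0.031) = √(63.52) = 7.970
λ_obs = 395 × 7.970 = 3148 nm (redshift)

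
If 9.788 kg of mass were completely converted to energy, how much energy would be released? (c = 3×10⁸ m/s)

Using E = mc²:
c² = (3×10⁸)² = 9×10¹⁶ m²/s²
E = 9.788 × 9×10¹⁶ = 8.809×10¹⁷ J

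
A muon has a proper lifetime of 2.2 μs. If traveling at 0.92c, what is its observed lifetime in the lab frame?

Proper lifetime τ₀ = 2.2 μs
γ = 1/√(1 - 0.92²) = 2.55155
τ = γτ₀ = 2.55155 × 2.2 μs = 5.613 μs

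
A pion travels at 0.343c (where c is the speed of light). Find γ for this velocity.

v/c = 0.343, so (v/c)² = 0.117649
1 - (v/c)² = 0.882351
γ = 1/√(0.882351) = 1.065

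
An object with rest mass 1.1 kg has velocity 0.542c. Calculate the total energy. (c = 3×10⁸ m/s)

γ = 1/√(1 - 0.542²) = 1.190
mc² = 1.1 × (3×10⁸)² = 9.900×10¹⁶ J
E = γmc² = 1.190 × 9.900×10¹⁶ = 1.178×10¹⁷ J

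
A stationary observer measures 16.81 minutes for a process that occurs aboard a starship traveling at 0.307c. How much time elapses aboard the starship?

Dilated time Δt = 16.81 minutes
γ = 1/√(1 - 0.307²) = 1.0507
Δt₀ = Δt/γ = 16.81/1.0507 = 16.00 minutes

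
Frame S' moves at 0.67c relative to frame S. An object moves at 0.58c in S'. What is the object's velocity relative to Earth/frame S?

u = (u' + v)/(1 + u'v/c²)
Numerator: 0.58 + 0.67 = 1.25
Denominator: 1 + 0.3886 = 1.3886
u = 1.25/1.3886 = 0.9002c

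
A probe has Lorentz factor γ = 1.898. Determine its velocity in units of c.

From γ = 1/√(1 - v²/c²):
1/γ² = 1/1.898² = 0.2776
v²/c² = 1 - 0.2776 = 0.7224
v/c = √(0.7224) = 0.8499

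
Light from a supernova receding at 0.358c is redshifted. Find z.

β = 0.358
(1+β)/(1-β) = 1.358/0.642 = 2.1153
√(2.1153) = 1.4544
z = 1.4544 - 1 = 0.4544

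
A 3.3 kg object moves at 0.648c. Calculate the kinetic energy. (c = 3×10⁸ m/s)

γ = 1/√(1 - 0.648²) = 1.31296
γ - 1 = 0.31296
KE = (γ-1)mc² = 0.31296 × 3.3 × (3×10⁸)² = 9.295×10¹⁶ J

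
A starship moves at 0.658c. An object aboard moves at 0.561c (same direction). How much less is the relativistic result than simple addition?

Classical: u' + v = 0.561 + 0.658 = 1.219c
Relativistic: u = (0.561 + 0.658)/(1 + 0.369138) = 1.219/1.369138 = 0.8903c
Difference: 1.219 - 0.8903 = 0.3287c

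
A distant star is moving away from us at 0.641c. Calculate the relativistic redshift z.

β = 0.641
(1+β)/(1-β) = 1.641/0.359 = 4.571
√(4.571) = 2.138
z = 2.138 - 1 = 1.138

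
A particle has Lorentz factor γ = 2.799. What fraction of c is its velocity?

From γ = 1/√(1 - v²/c²):
1/γ² = 1/2.799² = 0.1276
v²/c² = 1 - 0.1276 = 0.8724
v/c = √(0.8724) = 0.9340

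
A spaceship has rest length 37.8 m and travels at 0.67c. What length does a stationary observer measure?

Proper length L₀ = 37.8 m
γ = 1/√(1 - 0.67²) = 1.347
L = L₀/γ = 37.8/1.347 = 28.06 m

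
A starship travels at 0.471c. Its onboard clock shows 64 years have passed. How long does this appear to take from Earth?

Proper time Δt₀ = 64 years
γ = 1/√(1 - 0.471²) = 1.1336
Δt = γΔt₀ = 1.1336 × 64 = 72.55 years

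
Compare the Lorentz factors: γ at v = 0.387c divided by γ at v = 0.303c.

γ₁ = 1/√(1 - 0.387²) = 1.085
γ₂ = 1/√(1 - 0.303²) = 1.049
γ₁/γ₂ = 1.085/1.049 = 1.034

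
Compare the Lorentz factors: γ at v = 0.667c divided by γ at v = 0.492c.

γ₁ = 1/√(1 - 0.667²) = 1.342
γ₂ = 1/√(1 - 0.492²) = 1.149
γ₁/γ₂ = 1.342/1.149 = 1.168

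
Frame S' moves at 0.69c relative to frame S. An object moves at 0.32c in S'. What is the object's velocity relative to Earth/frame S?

u = (u' + v)/(1 + u'v/c²)
Numerator: 0.32 + 0.69 = 1.01
Denominator: 1 + 0.2208 = 1.2208
u = 1.01/1.2208 = 0.8273c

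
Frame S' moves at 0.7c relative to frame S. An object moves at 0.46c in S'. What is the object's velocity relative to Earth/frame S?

u = (u' + v)/(1 + u'v/c²)
Numerator: 0.46 + 0.7 = 1.16
Denominator: 1 + 0.322 = 1.322
u = 1.16/1.322 = 0.8775c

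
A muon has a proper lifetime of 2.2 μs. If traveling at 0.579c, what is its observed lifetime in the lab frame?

Proper lifetime τ₀ = 2.2 μs
γ = 1/√(1 - 0.579²) = 1.2265
τ = γτ₀ = 1.2265 × 2.2 μs = 2.698 μs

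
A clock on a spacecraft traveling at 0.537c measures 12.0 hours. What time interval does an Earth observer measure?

Proper time Δt₀ = 12.0 hours
γ = 1/√(1 - 0.537²) = 1.18542
Δt = γΔt₀ = 1.18542 × 12.0 = 14.23 hours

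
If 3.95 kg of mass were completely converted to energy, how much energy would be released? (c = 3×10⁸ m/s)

Using E = mc²:
c² = (3×10⁸)² = 9×10¹⁶ m²/s²
E = 3.95 × 9×10¹⁶ = 3.555×10¹⁷ J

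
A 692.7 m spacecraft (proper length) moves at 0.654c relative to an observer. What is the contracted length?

Proper length L₀ = 692.7 m
γ = 1/√(1 - 0.654²) = 1.322
L = L₀/γ = 692.7/1.322 = 524.0 m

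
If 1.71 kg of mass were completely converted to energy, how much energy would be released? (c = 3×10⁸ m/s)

Using E = mc²:
c² = (3×10⁸)² = 9×10¹⁶ m²/s²
E = 1.71 × 9×10¹⁶ = 1.539×10¹⁷ J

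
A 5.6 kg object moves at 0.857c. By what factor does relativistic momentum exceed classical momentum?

p_rel = γmv, p_class = mv
Ratio = γ = 1/√(1 - 0.857²) = 1.941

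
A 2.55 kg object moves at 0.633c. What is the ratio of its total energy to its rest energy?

E = γmc², E₀ = mc²
E/E₀ = γ = 1/√(1 - 0.633²) = 1.292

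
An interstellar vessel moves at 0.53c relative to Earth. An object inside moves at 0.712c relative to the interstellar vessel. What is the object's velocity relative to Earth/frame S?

u = (u' + v)/(1 + u'v/c²)
Numerator: 0.712 + 0.53 = 1.242
Denominator: 1 + 0.37736 = 1.37736
u = 1.242/1.37736 = 0.9017c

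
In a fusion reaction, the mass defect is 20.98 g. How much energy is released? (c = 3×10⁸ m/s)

Convert mass defect: Δm = 20.98 g = 0.02098 kg
E = Δm·c² = 0.02098 × (3×10⁸)²
= 0.02098 × 9×10¹⁶ = 1.888×10¹⁵ J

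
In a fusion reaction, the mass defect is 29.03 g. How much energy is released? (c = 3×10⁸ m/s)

Convert mass defect: Δm = 29.03 g = 0.02903 kg
E = Δm·c² = 0.02903 × (3×10⁸)²
= 0.02903 × 9×10¹⁶ = 2.613×10¹⁵ J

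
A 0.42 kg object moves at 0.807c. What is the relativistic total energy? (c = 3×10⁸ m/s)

γ = 1/√(1 - 0.807²) = 1.6933
mc² = 0.42 × (3×10⁸)² = 3.780×10¹⁶ J
E = γmc² = 1.6933 × 3.780×10¹⁶ = 6.401×10¹⁶ J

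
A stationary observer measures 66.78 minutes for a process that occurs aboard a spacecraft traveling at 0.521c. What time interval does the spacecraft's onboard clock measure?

Dilated time Δt = 66.78 minutes
γ = 1/√(1 - 0.521²) = 1.1716
Δt₀ = Δt/γ = 66.78/1.1716 = 57.00 minutes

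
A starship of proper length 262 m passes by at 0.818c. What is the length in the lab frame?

Proper length L₀ = 262 m
γ = 1/√(1 - 0.818²) = 1.738
L = L₀/γ = 262/1.738 = 150.7 m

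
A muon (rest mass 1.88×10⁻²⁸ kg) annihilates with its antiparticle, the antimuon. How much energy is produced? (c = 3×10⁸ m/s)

Both particles have the same rest mass, so total mass = 2m
E = 2m·c² = 2 × 1.88×10⁻²⁸ × (3×10⁸)²
= 2 × 1.88×10⁻²⁸ × 9×10¹⁶
= 3.384×10⁻¹¹ J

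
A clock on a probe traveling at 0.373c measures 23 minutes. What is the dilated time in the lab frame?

Proper time Δt₀ = 23 minutes
γ = 1/√(1 - 0.373²) = 1.078
Δt = γΔt₀ = 1.078 × 23 = 24.79 minutes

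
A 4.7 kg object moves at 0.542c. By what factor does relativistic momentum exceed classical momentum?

p_rel = γmv, p_class = mv
Ratio = γ = 1/√(1 - 0.542²) = 1.190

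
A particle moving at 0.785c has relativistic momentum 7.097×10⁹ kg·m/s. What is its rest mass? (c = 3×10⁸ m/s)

γ = 1/√(1 - 0.785²) = 1.614
v = 0.785 × 3×10⁸ = 2.355×10⁸ m/s
m = p/(γv) = 7.097×10⁹/(1.614 × 2.355×10⁸) = 18.67 kg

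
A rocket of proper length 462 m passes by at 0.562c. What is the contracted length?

Proper length L₀ = 462 m
γ = 1/√(1 - 0.562²) = 1.209
L = L₀/γ = 462/1.209 = 382.1 m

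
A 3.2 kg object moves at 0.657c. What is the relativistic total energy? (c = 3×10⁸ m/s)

γ = 1/√(1 - 0.657²) = 1.3265
mc² = 3.2 × (3×10⁸)² = 2.880×10¹⁷ J
E = γmc² = 1.3265 × 2.880×10¹⁷ = 3.820×10¹⁷ J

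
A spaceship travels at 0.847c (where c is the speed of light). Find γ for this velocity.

v/c = 0.847, so (v/c)² = 0.717409
1 - (v/c)² = 0.282591
γ = 1/√(0.282591) = 1.881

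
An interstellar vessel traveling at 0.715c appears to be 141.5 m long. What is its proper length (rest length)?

Contracted length L = 141.5 m
γ = 1/√(1 - 0.715²) = 1.4304
L₀ = γL = 1.4304 × 141.5 = 202.4 m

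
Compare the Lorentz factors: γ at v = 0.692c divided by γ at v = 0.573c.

γ₁ = 1/√(1 - 0.692²) = 1.385
γ₂ = 1/√(1 - 0.573²) = 1.220
γ₁/γ₂ = 1.385/1.220 = 1.135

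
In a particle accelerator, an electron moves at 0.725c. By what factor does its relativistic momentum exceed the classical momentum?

p_rel = γmv, p_class = mv
Ratio = γ = 1/√(1 - 0.725²)
= 1/√(0.474375) = 1.452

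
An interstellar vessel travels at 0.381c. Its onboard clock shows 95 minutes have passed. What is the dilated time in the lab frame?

Proper time Δt₀ = 95 minutes
γ = 1/√(1 - 0.381²) = 1.081578
Δt = γΔt₀ = 1.081578 × 95 = 102.7 minutes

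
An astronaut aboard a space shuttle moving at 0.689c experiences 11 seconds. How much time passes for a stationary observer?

Proper time Δt₀ = 11 seconds
γ = 1/√(1 - 0.689²) = 1.380
Δt = γΔt₀ = 1.380 × 11 = 15.18 seconds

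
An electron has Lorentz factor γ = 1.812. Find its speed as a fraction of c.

From γ = 1/√(1 - v²/c²):
1/γ² = 1/1.812² = 0.3046
v²/c² = 1 - 0.3046 = 0.6954
v/c = √(0.6954) = 0.8339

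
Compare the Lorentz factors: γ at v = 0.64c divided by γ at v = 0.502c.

γ₁ = 1/√(1 - 0.64²) = 1.3014
γ₂ = 1/√(1 - 0.502²) = 1.1562
γ₁/γ₂ = 1.3014/1.1562 = 1.126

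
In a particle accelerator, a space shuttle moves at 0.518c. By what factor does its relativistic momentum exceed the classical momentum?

p_rel = γmv, p_class = mv
Ratio = γ = 1/√(1 - 0.518²)
= 1/√(0.731676) = 1.169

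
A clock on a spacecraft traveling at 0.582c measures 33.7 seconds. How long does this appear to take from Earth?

Proper time Δt₀ = 33.7 seconds
γ = 1/√(1 - 0.582²) = 1.2297
Δt = γΔt₀ = 1.2297 × 33.7 = 41.44 seconds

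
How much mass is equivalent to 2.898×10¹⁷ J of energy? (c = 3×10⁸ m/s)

From E = mc², we get m = E/c²
c² = (3×10⁸)² = 9×10¹⁶ m²/s²
m = 2.898×10¹⁷ / 9×10¹⁶ = 3.220 kg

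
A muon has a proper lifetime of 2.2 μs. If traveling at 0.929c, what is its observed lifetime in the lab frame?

Proper lifetime τ₀ = 2.2 μs
γ = 1/√(1 - 0.929²) = 2.7021
τ = γτ₀ = 2.7021 × 2.2 μs = 5.945 μs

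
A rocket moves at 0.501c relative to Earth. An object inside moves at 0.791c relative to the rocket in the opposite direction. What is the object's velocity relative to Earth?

Object's velocity in rocket frame is u' = -0.791c
u = (u' + v)/(1 + u'v/c²) = (v - 0.791)/(1 - 0.791·v/c²)
Numerator: 0.501 - 0.791 = -0.29
Denominator: 1 - 0.396291 = 0.603709
u = -0.29/0.603709 = -0.4804c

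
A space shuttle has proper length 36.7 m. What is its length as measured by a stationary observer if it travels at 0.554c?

Proper length L₀ = 36.7 m
γ = 1/√(1 - 0.554²) = 1.2012
L = L₀/γ = 36.7/1.2012 = 30.55 m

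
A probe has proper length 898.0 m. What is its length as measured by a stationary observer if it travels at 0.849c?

Proper length L₀ = 898.0 m
γ = 1/√(1 - 0.849²) = 1.8925
L = L₀/γ = 898.0/1.8925 = 474.5 m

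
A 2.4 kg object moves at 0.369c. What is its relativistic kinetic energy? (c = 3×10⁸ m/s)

γ = 1/√(1 - 0.369²) = 1.07593
γ - 1 = 0.07593
KE = (γ-1)mc² = 0.07593 × 2.4 × (3×10⁸)² = 1.640×10¹⁶ J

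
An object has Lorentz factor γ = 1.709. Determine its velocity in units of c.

From γ = 1/√(1 - v²/c²):
1/γ² = 1/1.709² = 0.3424
v²/c² = 1 - 0.3424 = 0.6576
v/c = √(0.6576) = 0.8109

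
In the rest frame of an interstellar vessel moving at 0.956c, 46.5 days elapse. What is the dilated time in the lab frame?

Proper time Δt₀ = 46.5 days
γ = 1/√(1 - 0.956²) = 3.409
Δt = γΔt₀ = 3.409 × 46.5 = 158.5 days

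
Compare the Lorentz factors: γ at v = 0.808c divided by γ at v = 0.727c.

γ₁ = 1/√(1 - 0.808²) = 1.6973
γ₂ = 1/√(1 - 0.727²) = 1.4564
γ₁/γ₂ = 1.6973/1.4564 = 1.165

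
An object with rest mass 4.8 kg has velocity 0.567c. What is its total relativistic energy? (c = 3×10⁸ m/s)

γ = 1/√(1 - 0.567²) = 1.21401
mc² = 4.8 × (3×10⁸)² = 4.320×10¹⁷ J
E = γmc² = 1.21401 × 4.320×10¹⁷ = 5.245×10¹⁷ J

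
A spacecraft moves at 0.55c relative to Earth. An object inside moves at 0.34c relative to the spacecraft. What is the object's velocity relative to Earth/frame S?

u = (u' + v)/(1 + u'v/c²)
Numerator: 0.34 + 0.55 = 0.89
Denominator: 1 + 0.187 = 1.187
u = 0.89/1.187 = 0.7498c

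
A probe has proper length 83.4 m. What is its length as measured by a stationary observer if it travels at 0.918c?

Proper length L₀ = 83.4 m
γ = 1/√(1 - 0.918²) = 2.522
L = L₀/γ = 83.4/2.522 = 33.07 m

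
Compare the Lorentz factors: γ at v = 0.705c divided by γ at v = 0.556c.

γ₁ = 1/√(1 - 0.705²) = 1.410
γ₂ = 1/√(1 - 0.556²) = 1.203
γ₁/γ₂ = 1.410/1.203 = 1.172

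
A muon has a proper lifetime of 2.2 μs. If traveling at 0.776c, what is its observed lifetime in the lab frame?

Proper lifetime τ₀ = 2.2 μs
γ = 1/√(1 - 0.776²) = 1.5855
τ = γτ₀ = 1.5855 × 2.2 μs = 3.488 μs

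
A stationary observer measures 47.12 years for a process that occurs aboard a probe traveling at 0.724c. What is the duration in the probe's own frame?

Dilated time Δt = 47.12 years
γ = 1/√(1 - 0.724²) = 1.450
Δt₀ = Δt/γ = 47.12/1.450 = 32.50 years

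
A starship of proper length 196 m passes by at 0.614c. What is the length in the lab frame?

Proper length L₀ = 196 m
γ = 1/√(1 - 0.614²) = 1.267
L = L₀/γ = 196/1.267 = 154.7 m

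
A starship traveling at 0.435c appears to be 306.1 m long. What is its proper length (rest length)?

Contracted length L = 306.1 m
γ = 1/√(1 - 0.435²) = 1.11058
L₀ = γL = 1.11058 × 306.1 = 339.9 m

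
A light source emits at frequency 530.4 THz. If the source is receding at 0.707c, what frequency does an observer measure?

β = v/c = 0.707
(1-β)/(1+β) = 0.293/1.707 = 0.17165
Doppler factor = √(0.17165) = 0.4143
f_obs = 530.4 × 0.4143 = 219.7 THz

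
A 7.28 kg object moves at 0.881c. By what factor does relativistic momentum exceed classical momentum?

p_rel = γmv, p_class = mv
Ratio = γ = 1/√(1 - 0.881²) = 2.114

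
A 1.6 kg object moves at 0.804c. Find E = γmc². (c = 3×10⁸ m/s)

γ = 1/√(1 - 0.804²) = 1.682
mc² = 1.6 × (3×10⁸)² = 1.440×10¹⁷ J
E = γmc² = 1.682 × 1.440×10¹⁷ = 2.422×10¹⁷ J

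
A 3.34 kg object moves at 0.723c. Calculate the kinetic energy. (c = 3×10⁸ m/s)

γ = 1/√(1 - 0.723²) = 1.4475
γ - 1 = 0.4475
KE = (γ-1)mc² = 0.4475 × 3.34 × (3×10⁸)² = 1.345×10¹⁷ J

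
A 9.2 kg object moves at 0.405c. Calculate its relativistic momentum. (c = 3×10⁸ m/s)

γ = 1/√(1 - 0.405²) = 1.094
v = 0.405 × 3×10⁸ = 1.215×10⁸ m/s
p = γmv = 1.094 × 9.2 × 1.215×10⁸ = 1.223×10⁹ kg·m/s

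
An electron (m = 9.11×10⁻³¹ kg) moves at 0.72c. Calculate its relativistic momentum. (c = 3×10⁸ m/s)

γ = 1/√(1 - 0.72²) = 1.440976
v = 0.72 × 3×10⁸ = 2.160×10⁸ m/s
p = γmv = 1.440976 × 9.11×10⁻³¹ × 2.160×10⁸ = 2.835×10⁻²² kg·m/s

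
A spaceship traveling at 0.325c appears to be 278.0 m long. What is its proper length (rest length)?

Contracted length L = 278.0 m
γ = 1/√(1 - 0.325²) = 1.0574
L₀ = γL = 1.0574 × 278.0 = 294.0 m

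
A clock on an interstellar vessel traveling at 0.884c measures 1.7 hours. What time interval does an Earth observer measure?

Proper time Δt₀ = 1.7 hours
γ = 1/√(1 - 0.884²) = 2.139
Δt = γΔt₀ = 2.139 × 1.7 = 3.636 hours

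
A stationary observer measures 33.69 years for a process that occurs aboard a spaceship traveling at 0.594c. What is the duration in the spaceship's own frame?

Dilated time Δt = 33.69 years
γ = 1/√(1 - 0.594²) = 1.243
Δt₀ = Δt/γ = 33.69/1.243 = 27.10 years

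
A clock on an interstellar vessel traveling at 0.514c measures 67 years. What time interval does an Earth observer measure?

Proper time Δt₀ = 67 years
γ = 1/√(1 - 0.514²) = 1.1658
Δt = γΔt₀ = 1.1658 × 67 = 78.11 years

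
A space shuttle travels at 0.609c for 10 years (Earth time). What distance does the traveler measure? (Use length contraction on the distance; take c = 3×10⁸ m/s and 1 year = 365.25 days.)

Earth distance: d = v × t = 0.609c × 10 yr = 5.766×10¹⁶ m
γ = 1.261
d' = d/γ = 5.766×10¹⁶/1.261 = 4.573×10¹⁶ m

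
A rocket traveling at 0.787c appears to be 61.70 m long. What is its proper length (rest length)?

Contracted length L = 61.70 m
γ = 1/√(1 - 0.787²) = 1.621
L₀ = γL = 1.621 × 61.70 = 100.0 m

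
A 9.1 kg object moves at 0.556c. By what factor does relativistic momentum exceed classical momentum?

p_rel = γmv, p_class = mv
Ratio = γ = 1/√(1 - 0.556²) = 1.203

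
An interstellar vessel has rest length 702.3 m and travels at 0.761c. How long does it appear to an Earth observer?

Proper length L₀ = 702.3 m
γ = 1/√(1 - 0.761²) = 1.5414
L = L₀/γ = 702.3/1.5414 = 455.6 m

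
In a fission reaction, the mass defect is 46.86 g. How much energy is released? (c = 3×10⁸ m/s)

Convert mass defect: Δm = 46.86 g = 0.04686 kg
E = Δm·c² = 0.04686 × (3×10⁸)²
= 0.04686 × 9×10¹⁶ = 4.217×10¹⁵ J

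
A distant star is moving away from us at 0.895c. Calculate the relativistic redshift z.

β = 0.895
(1+β)/(1-β) = 1.895/0.105 = 18.048
√(18.048) = 4.248
z = 4.248 - 1 = 3.248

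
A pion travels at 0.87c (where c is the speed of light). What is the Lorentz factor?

v/c = 0.87, so (v/c)² = 0.7569
1 - (v/c)² = 0.2431
γ = 1/√(0.2431) = 2.028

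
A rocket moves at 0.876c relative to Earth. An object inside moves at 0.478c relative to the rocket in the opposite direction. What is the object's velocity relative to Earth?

Object's velocity in rocket frame is u' = -0.478c
u = (u' + v)/(1 + u'v/c²) = (v - 0.478)/(1 - 0.478·v/c²)
Numerator: 0.876 - 0.478 = 0.398
Denominator: 1 - 0.418728 = 0.581272
u = 0.398/0.581272 = 0.6847c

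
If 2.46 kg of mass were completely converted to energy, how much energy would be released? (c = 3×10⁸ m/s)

Using E = mc²:
c² = (3×10⁸)² = 9×10¹⁶ m²/s²
E = 2.46 × 9×10¹⁶ = 2.214×10¹⁷ J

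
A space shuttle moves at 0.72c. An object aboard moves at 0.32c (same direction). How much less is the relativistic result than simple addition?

Classical: u' + v = 0.32 + 0.72 = 1.04c
Relativistic: u = (0.32 + 0.72)/(1 + 0.2304) = 1.04/1.2304 = 0.8453c
Difference: 1.04 - 0.8453 = 0.1947c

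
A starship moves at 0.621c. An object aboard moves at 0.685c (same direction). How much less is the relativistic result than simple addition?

Classical: u' + v = 0.685 + 0.621 = 1.306c
Relativistic: u = (0.685 + 0.621)/(1 + 0.425385) = 1.306/1.425385 = 0.9162c
Difference: 1.306 - 0.9162 = 0.3898c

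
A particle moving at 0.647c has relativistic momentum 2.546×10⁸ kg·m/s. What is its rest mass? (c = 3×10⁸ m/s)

γ = 1/√(1 - 0.647²) = 1.3115
v = 0.647 × 3×10⁸ = 1.941×10⁸ m/s
m = p/(γv) = 2.546×10⁸/(1.3115 × 1.941×10⁸) = 1.000 kg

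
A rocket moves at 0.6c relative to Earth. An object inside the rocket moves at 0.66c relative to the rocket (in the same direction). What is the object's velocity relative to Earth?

u = (u' + v)/(1 + u'v/c²)
Numerator: 0.66 + 0.6 = 1.26
Denominator: 1 + 0.396 = 1.396
u = 1.26/1.396 = 0.9026c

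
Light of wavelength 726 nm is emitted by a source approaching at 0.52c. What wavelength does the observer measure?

β = 0.52
Wavelength Doppler factor = √(0.48/1.52) = √(0.3158) = 0.5620
λ_obs = 726 × 0.5620 = 408.0 nm (blueshift)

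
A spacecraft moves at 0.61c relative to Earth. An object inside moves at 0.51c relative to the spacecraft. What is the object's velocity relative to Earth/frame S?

u = (u' + v)/(1 + u'v/c²)
Numerator: 0.51 + 0.61 = 1.12
Denominator: 1 + 0.3111 = 1.3111
u = 1.12/1.3111 = 0.8542c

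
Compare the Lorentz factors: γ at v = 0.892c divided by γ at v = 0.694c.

γ₁ = 1/√(1 - 0.892²) = 2.212
γ₂ = 1/√(1 - 0.694²) = 1.389
γ₁/γ₂ = 2.212/1.389 = 1.593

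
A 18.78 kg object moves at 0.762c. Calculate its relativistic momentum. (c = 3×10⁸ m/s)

γ = 1/√(1 - 0.762²) = 1.544
v = 0.762 × 3×10⁸ = 2.286×10⁸ m/s
p = γmv = 1.544 × 18.78 × 2.286×10⁸ = 6.629×10⁹ kg·m/s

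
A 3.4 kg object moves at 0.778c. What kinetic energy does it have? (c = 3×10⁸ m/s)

γ = 1/√(1 - 0.778²) = 1.5917
γ - 1 = 0.5917
KE = (γ-1)mc² = 0.5917 × 3.4 × (3×10⁸)² = 1.811×10¹⁷ J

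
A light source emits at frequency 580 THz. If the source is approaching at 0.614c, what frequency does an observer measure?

β = v/c = 0.614
(1+β)/(1-β) = 1.614/0.386 = 4.181
Doppler factor = √(4.181) = 2.045
f_obs = 580 × 2.045 = 1186 THz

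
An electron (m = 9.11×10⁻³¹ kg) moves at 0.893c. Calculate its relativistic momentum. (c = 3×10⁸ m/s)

γ = 1/√(1 - 0.893²) = 2.222
v = 0.893 × 3×10⁸ = 2.679×10⁸ m/s
p = γmv = 2.222 × 9.11×10⁻³¹ × 2.679×10⁸ = 5.423×10⁻²² kg·m/s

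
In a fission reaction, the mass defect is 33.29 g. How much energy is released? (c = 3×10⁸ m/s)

Convert mass defect: Δm = 33.29 g = 0.03329 kg
E = Δm·c² = 0.03329 × (3×10⁸)²
= 0.03329 × 9×10¹⁶ = 2.996×10¹⁵ J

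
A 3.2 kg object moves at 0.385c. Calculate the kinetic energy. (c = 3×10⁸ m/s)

γ = 1/√(1 - 0.385²) = 1.08352
γ - 1 = 0.08352
KE = (γ-1)mc² = 0.08352 × 3.2 × (3×10⁸)² = 2.405×10¹⁶ J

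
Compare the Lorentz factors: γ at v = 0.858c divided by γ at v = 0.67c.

γ₁ = 1/√(1 - 0.858²) = 1.947
γ₂ = 1/√(1 - 0.67²) = 1.347
γ₁/γ₂ = 1.947/1.347 = 1.445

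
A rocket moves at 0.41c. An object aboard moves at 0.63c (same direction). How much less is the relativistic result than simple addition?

Classical: u' + v = 0.63 + 0.41 = 1.04c
Relativistic: u = (0.63 + 0.41)/(1 + 0.2583) = 1.04/1.2583 = 0.8265c
Difference: 1.04 - 0.8265 = 0.2135c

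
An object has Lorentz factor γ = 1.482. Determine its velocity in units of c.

From γ = 1/√(1 - v²/c²):
1/γ² = 1/1.482² = 0.4553
v²/c² = 1 - 0.4553 = 0.5447
v/c = √(0.5447) = 0.7380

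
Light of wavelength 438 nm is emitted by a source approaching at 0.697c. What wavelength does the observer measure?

β = 0.697
Wavelength Doppler factor = √(0.303/1.697) = √(0.1786) = 0.4226
λ_obs = 438 × 0.4226 = 185.1 nm (blueshift)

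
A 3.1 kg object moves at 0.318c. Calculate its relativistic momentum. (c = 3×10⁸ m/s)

γ = 1/√(1 - 0.318²) = 1.0548
v = 0.318 × 3×10⁸ = 9.540×10⁷ m/s
p = γmv = 1.0548 × 3.1 × 9.540×10⁷ = 3.119×10⁸ kg·m/s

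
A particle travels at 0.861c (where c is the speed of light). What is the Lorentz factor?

v/c = 0.861, so (v/c)² = 0.741321
1 - (v/c)² = 0.258679
γ = 1/√(0.258679) = 1.966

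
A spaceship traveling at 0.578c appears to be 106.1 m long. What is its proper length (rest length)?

Contracted length L = 106.1 m
γ = 1/√(1 - 0.578²) = 1.225
L₀ = γL = 1.225 × 106.1 = 130.0 m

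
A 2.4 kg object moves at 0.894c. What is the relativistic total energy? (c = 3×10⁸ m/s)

γ = 1/√(1 - 0.894²) = 2.232
mc² = 2.4 × (3×10⁸)² = 2.160×10¹⁷ J
E = γmc² = 2.232 × 2.160×10¹⁷ = 4.821×10¹⁷ J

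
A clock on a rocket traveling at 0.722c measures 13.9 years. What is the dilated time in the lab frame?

Proper time Δt₀ = 13.9 years
γ = 1/√(1 - 0.722²) = 1.445
Δt = γΔt₀ = 1.445 × 13.9 = 20.09 years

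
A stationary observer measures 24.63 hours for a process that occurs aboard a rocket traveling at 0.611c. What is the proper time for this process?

Dilated time Δt = 24.63 hours
γ = 1/√(1 - 0.611²) = 1.263
Δt₀ = Δt/γ = 24.63/1.263 = 19.50 hours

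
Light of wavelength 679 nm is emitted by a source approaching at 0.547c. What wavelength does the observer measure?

β = 0.547
Wavelength Doppler factor = √(0.453/1.547) = √(0.2928) = 0.5411
λ_obs = 679 × 0.5411 = 367.4 nm (blueshift)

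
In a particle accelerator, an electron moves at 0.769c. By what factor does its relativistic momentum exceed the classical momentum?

p_rel = γmv, p_class = mv
Ratio = γ = 1/√(1 - 0.769²)
= 1/√(0.408639) = 1.564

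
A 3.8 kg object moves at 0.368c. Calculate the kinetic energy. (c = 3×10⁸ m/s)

γ = 1/√(1 - 0.368²) = 1.07547
γ - 1 = 0.07547
KE = (γ-1)mc² = 0.07547 × 3.8 × (3×10⁸)² = 2.581×10¹⁶ J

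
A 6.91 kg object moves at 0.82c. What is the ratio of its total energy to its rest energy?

E = γmc², E₀ = mc²
E/E₀ = γ = 1/√(1 - 0.82²) = 1.747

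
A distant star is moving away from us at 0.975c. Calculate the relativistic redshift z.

β = 0.975
(1+β)/(1-β) = 1.975/0.025 = 79.00
√(79.00) = 8.888
z = 8.888 - 1 = 7.888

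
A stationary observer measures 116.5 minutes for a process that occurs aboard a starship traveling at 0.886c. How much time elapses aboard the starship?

Dilated time Δt = 116.5 minutes
γ = 1/√(1 - 0.886²) = 2.1566
Δt₀ = Δt/γ = 116.5/2.1566 = 54.02 minutes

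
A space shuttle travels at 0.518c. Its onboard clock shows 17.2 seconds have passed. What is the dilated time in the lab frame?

Proper time Δt₀ = 17.2 seconds
γ = 1/√(1 - 0.518²) = 1.169
Δt = γΔt₀ = 1.169 × 17.2 = 20.11 seconds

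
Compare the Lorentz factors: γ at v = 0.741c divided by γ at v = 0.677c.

γ₁ = 1/√(1 - 0.741²) = 1.489
γ₂ = 1/√(1 - 0.677²) = 1.359
γ₁/γ₂ = 1.489/1.359 = 1.096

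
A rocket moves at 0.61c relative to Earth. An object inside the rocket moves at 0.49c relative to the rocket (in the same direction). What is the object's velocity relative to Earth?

u = (u' + v)/(1 + u'v/c²)
Numerator: 0.49 + 0.61 = 1.1
Denominator: 1 + 0.2989 = 1.2989
u = 1.1/1.2989 = 0.8469c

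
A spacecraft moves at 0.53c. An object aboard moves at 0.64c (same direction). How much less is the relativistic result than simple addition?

Classical: u' + v = 0.64 + 0.53 = 1.17c
Relativistic: u = (0.64 + 0.53)/(1 + 0.3392) = 1.17/1.3392 = 0.8737c
Difference: 1.17 - 0.8737 = 0.2963c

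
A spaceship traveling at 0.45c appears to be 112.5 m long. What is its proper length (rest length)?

Contracted length L = 112.5 m
γ = 1/√(1 - 0.45²) = 1.120
L₀ = γL = 1.120 × 112.5 = 126.0 m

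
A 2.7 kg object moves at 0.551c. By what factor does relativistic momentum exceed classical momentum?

p_rel = γmv, p_class = mv
Ratio = γ = 1/√(1 - 0.551²) = 1.198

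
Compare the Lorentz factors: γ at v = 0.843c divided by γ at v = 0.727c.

γ₁ = 1/√(1 - 0.843²) = 1.8590
γ₂ = 1/√(1 - 0.727²) = 1.4564
γ₁/γ₂ = 1.8590/1.4564 = 1.276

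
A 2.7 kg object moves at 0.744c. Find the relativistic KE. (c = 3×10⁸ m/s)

γ = 1/√(1 - 0.744²) = 1.4966
γ - 1 = 0.4966
KE = (γ-1)mc² = 0.4966 × 2.7 × (3×10⁸)² = 1.207×10¹⁷ J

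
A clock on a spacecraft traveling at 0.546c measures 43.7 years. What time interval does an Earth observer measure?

Proper time Δt₀ = 43.7 years
γ = 1/√(1 - 0.546²) = 1.1936
Δt = γΔt₀ = 1.1936 × 43.7 = 52.16 years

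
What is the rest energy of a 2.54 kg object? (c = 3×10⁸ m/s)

c² = (3×10⁸)² = 9.000×10¹⁶ m²/s²
E₀ = mc² = 2.54 × 9.000×10¹⁶ = 2.286×10¹⁷ J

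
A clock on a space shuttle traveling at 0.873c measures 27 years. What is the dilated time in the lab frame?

Proper time Δt₀ = 27 years
γ = 1/√(1 - 0.873²) = 2.0504
Δt = γΔt₀ = 2.0504 × 27 = 55.36 years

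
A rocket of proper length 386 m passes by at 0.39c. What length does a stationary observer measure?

Proper length L₀ = 386 m
γ = 1/√(1 - 0.39²) = 1.086
L = L₀/γ = 386/1.086 = 355.4 m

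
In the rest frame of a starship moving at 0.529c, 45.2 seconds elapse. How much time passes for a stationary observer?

Proper time Δt₀ = 45.2 seconds
γ = 1/√(1 - 0.529²) = 1.1784
Δt = γΔt₀ = 1.1784 × 45.2 = 53.26 seconds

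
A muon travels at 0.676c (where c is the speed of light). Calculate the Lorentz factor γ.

v/c = 0.676, so (v/c)² = 0.456976
1 - (v/c)² = 0.543024
γ = 1/√(0.543024) = 1.357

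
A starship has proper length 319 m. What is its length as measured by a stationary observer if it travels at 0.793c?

Proper length L₀ = 319 m
γ = 1/√(1 - 0.793²) = 1.6414
L = L₀/γ = 319/1.6414 = 194.3 m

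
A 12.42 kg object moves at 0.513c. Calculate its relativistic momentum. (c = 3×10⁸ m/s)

γ = 1/√(1 - 0.513²) = 1.165
v = 0.513 × 3×10⁸ = 1.539×10⁸ m/s
p = γmv = 1.165 × 12.42 × 1.539×10⁸ = 2.227×10⁹ kg·m/s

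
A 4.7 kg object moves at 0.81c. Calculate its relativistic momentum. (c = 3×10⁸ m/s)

γ = 1/√(1 - 0.81²) = 1.7052
v = 0.81 × 3×10⁸ = 2.430×10⁸ m/s
p = γmv = 1.7052 × 4.7 × 2.430×10⁸ = 1.948×10⁹ kg·m/s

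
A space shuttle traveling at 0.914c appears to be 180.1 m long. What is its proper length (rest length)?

Contracted length L = 180.1 m
γ = 1/√(1 - 0.914²) = 2.465
L₀ = γL = 2.465 × 180.1 = 443.9 m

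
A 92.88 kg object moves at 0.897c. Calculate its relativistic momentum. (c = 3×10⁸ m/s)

γ = 1/√(1 - 0.897²) = 2.262
v = 0.897 × 3×10⁸ = 2.691×10⁸ m/s
p = γmv = 2.262 × 92.88 × 2.691×10⁸ = 5.654×10¹⁰ kg·m/s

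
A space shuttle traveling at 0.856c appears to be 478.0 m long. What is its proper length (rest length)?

Contracted length L = 478.0 m
γ = 1/√(1 - 0.856²) = 1.9343
L₀ = γL = 1.9343 × 478.0 = 924.6 m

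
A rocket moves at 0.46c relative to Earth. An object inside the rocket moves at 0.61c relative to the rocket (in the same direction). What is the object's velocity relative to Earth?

u = (u' + v)/(1 + u'v/c²)
Numerator: 0.61 + 0.46 = 1.07
Denominator: 1 + 0.2806 = 1.2806
u = 1.07/1.2806 = 0.8355c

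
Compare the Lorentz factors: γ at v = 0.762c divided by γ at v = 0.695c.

γ₁ = 1/√(1 - 0.762²) = 1.544
γ₂ = 1/√(1 - 0.695²) = 1.391
γ₁/γ₂ = 1.544/1.391 = 1.110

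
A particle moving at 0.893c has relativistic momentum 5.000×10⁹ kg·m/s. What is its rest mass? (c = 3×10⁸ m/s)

γ = 1/√(1 - 0.893²) = 2.2219
v = 0.893 × 3×10⁸ = 2.679×10⁸ m/s
m = p/(γv) = 5.000×10⁹/(2.2219 × 2.679×10⁸) = 8.400 kg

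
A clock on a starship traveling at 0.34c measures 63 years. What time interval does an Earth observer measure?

Proper time Δt₀ = 63 years
γ = 1/√(1 - 0.34²) = 1.0633
Δt = γΔt₀ = 1.0633 × 63 = 66.99 years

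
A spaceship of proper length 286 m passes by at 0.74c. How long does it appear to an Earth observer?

Proper length L₀ = 286 m
γ = 1/√(1 - 0.74²) = 1.4868
L = L₀/γ = 286/1.4868 = 192.4 m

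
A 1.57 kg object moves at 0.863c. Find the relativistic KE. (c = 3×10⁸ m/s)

γ = 1/√(1 - 0.863²) = 1.9794
γ - 1 = 0.9794
KE = (γ-1)mc² = 0.9794 × 1.57 × (3×10⁸)² = 1.384×10¹⁷ J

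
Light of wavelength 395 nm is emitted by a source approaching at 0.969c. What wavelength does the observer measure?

β = 0.969
Wavelength Doppler factor = √(0.031/1.969) = √(0.015744) = 0.12548
λ_obs = 395 × 0.12548 = 49.56 nm (blueshift)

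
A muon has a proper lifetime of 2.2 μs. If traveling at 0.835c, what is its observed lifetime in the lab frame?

Proper lifetime τ₀ = 2.2 μs
γ = 1/√(1 - 0.835²) = 1.8174
τ = γτ₀ = 1.8174 × 2.2 μs = 3.998 μs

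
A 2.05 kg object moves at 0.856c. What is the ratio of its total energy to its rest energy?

E = γmc², E₀ = mc²
E/E₀ = γ = 1/√(1 - 0.856²) = 1.934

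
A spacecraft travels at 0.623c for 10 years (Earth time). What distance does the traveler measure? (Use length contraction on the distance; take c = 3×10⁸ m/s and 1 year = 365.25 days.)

Earth distance: d = v × t = 0.623c × 10 yr = 5.8981×10¹⁶ m
γ = 1.2784
d' = d/γ = 5.8981×10¹⁶/1.2784 = 4.614×10¹⁶ m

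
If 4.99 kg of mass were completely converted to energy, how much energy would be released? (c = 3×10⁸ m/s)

Using E = mc²:
c² = (3×10⁸)² = 9×10¹⁶ m²/s²
E = 4.99 × 9×10¹⁶ = 4.491×10¹⁷ J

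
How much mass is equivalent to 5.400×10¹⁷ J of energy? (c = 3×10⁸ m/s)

From E = mc², we get m = E/c²
c² = (3×10⁸)² = 9×10¹⁶ m²/s²
m = 5.400×10¹⁷ / 9×10¹⁶ = 6.000 kg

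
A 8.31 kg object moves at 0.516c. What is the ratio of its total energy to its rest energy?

E = γmc², E₀ = mc²
E/E₀ = γ = 1/√(1 - 0.516²) = 1.167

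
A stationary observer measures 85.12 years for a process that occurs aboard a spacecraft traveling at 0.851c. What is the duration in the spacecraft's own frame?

Dilated time Δt = 85.12 years
γ = 1/√(1 - 0.851²) = 1.9042
Δt₀ = Δt/γ = 85.12/1.9042 = 44.70 years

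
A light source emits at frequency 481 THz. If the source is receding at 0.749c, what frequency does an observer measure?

β = v/c = 0.749
(1-β)/(1+β) = 0.251/1.749 = 0.1435
Doppler factor = √(0.1435) = 0.3788
f_obs = 481 × 0.3788 = 182.2 THz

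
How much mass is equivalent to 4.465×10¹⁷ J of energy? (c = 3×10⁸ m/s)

From E = mc², we get m = E/c²
c² = (3×10⁸)² = 9×10¹⁶ m²/s²
m = 4.465×10¹⁷ / 9×10¹⁶ = 4.961 kg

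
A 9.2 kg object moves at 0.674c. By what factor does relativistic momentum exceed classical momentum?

p_rel = γmv, p_class = mv
Ratio = γ = 1/√(1 - 0.674²) = 1.354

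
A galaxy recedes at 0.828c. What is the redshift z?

β = 0.828
(1+β)/(1-β) = 1.828/0.172 = 10.63
√(10.63) = 3.260
z = 3.260 - 1 = 2.260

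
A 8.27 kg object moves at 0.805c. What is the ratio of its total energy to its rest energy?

E = γmc², E₀ = mc²
E/E₀ = γ = 1/√(1 - 0.805²) = 1.686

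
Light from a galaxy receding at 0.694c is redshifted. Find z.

β = 0.694
(1+β)/(1-β) = 1.694/0.306 = 5.536
√(5.536) = 2.353
z = 2.353 - 1 = 1.353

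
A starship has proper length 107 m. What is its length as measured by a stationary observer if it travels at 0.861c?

Proper length L₀ = 107 m
γ = 1/√(1 - 0.861²) = 1.9662
L = L₀/γ = 107/1.9662 = 54.42 m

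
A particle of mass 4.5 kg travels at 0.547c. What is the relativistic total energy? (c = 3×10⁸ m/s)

γ = 1/√(1 - 0.547²) = 1.1946
mc² = 4.5 × (3×10⁸)² = 4.050×10¹⁷ J
E = γmc² = 1.1946 × 4.050×10¹⁷ = 4.838×10¹⁷ J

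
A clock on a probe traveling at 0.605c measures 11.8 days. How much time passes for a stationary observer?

Proper time Δt₀ = 11.8 days
γ = 1/√(1 - 0.605²) = 1.256
Δt = γΔt₀ = 1.256 × 11.8 = 14.82 days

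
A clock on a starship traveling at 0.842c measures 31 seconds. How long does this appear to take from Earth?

Proper time Δt₀ = 31 seconds
γ = 1/√(1 - 0.842²) = 1.8536
Δt = γΔt₀ = 1.8536 × 31 = 57.46 seconds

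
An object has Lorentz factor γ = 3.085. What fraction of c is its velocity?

From γ = 1/√(1 - v²/c²):
1/γ² = 1/3.085² = 0.1051
v²/c² = 1 - 0.1051 = 0.8949
v/c = √(0.8949) = 0.9460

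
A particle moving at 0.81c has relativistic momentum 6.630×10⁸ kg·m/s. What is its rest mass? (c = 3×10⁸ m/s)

γ = 1/√(1 - 0.81²) = 1.705
v = 0.81 × 3×10⁸ = 2.430×10⁸ m/s
m = p/(γv) = 6.630×10⁸/(1.705 × 2.430×10⁸) = 1.600 kg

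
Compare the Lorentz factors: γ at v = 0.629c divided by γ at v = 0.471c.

γ₁ = 1/√(1 - 0.629²) = 1.2863
γ₂ = 1/√(1 - 0.471²) = 1.1336
γ₁/γ₂ = 1.2863/1.1336 = 1.135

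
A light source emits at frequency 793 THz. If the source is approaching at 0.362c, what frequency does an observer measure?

β = v/c = 0.362
(1+β)/(1-β) = 1.362/0.638 = 2.135
Doppler factor = √(2.135) = 1.461
f_obs = 793 × 1.461 = 1159 THz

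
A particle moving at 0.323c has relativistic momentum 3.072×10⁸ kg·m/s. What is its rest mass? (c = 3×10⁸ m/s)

γ = 1/√(1 - 0.323²) = 1.0566
v = 0.323 × 3×10⁸ = 9.690×10⁷ m/s
m = p/(γv) = 3.072×10⁸/(1.0566 × 9.690×10⁷) = 3.000 kg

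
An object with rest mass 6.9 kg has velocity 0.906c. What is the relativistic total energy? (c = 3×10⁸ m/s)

γ = 1/√(1 - 0.906²) = 2.363
mc² = 6.9 × (3×10⁸)² = 6.210×10¹⁷ J
E = γmc² = 2.363 × 6.210×10¹⁷ = 1.467×10¹⁸ J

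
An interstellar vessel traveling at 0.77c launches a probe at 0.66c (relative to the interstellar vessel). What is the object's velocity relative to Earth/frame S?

u = (u' + v)/(1 + u'v/c²)
Numerator: 0.66 + 0.77 = 1.43
Denominator: 1 + 0.5082 = 1.5082
u = 1.43/1.5082 = 0.9482c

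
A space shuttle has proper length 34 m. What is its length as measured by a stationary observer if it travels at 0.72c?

Proper length L₀ = 34 m
γ = 1/√(1 - 0.72²) = 1.44098
L = L₀/γ = 34/1.44098 = 23.60 m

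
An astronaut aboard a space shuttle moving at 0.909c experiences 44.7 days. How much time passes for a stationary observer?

Proper time Δt₀ = 44.7 days
γ = 1/√(1 - 0.909²) = 2.399
Δt = γΔt₀ = 2.399 × 44.7 = 107.2 days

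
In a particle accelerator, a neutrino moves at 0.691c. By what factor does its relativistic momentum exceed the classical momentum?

p_rel = γmv, p_class = mv
Ratio = γ = 1/√(1 - 0.691²)
= 1/√(0.522519) = 1.383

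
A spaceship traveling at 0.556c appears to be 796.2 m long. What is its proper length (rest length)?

Contracted length L = 796.2 m
γ = 1/√(1 - 0.556²) = 1.2031
L₀ = γL = 1.2031 × 796.2 = 957.9 m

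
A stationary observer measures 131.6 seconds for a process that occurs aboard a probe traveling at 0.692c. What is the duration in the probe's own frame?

Dilated time Δt = 131.6 seconds
γ = 1/√(1 - 0.692²) = 1.3852
Δt₀ = Δt/γ = 131.6/1.3852 = 95.00 seconds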